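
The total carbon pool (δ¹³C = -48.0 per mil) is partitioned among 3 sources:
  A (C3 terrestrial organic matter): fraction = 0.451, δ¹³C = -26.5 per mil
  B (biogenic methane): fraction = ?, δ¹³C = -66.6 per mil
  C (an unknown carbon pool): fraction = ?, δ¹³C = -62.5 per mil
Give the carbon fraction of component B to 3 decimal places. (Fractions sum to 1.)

Let f_B and f_C be the unknown fractions; fractions sum to 1 so f_B + f_C = 0.549.
Mass balance: Σ fᵢ·δᵢ = δ_bulk ⇒ f_B·(-66.6) + f_C·(-62.5) = -48.0 − (-11.952) = -36.048
Substitute f_C = 0.549 − f_B:
f_B·(-66.6 − -62.5) = -36.048 − 0.549×(-62.5) = -1.736
f_B = -1.736 / -4.1 = 0.4234

0.423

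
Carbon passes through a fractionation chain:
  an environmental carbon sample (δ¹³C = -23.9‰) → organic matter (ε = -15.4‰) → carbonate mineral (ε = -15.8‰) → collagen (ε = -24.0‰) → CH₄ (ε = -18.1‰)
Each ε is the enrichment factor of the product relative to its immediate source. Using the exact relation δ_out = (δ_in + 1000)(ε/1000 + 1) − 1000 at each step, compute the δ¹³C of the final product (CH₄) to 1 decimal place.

step 1: δ = (-23.90 + 1000)·(-15.4/1000 + 1) − 1000 = -38.93‰
step 2: δ = (-38.93 + 1000)·(-15.8/1000 + 1) − 1000 = -54.12‰
step 3: δ = (-54.12 + 1000)·(-24.0/1000 + 1) − 1000 = -76.82‰
step 4: δ = (-76.82 + 1000)·(-18.1/1000 + 1) − 1000 = -93.53‰

-93.5‰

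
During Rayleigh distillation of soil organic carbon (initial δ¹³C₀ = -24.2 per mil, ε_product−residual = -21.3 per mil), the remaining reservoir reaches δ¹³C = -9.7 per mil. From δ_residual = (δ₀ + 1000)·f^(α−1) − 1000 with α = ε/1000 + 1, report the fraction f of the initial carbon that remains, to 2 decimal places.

0.50

α − 1 = ε/1000 = -0.0213
(δ_res + 1000)/(δ₀ + 1000) = (-9.7 + 1000)/(-24.2 + 1000) = 990.3/975.8 = 1.014860
f = 1.014860^(1/-0.0213) = exp(ln(1.014860)/-0.0213) = exp(0.01475/-0.0213)
f = exp(-0.6925) = 0.5003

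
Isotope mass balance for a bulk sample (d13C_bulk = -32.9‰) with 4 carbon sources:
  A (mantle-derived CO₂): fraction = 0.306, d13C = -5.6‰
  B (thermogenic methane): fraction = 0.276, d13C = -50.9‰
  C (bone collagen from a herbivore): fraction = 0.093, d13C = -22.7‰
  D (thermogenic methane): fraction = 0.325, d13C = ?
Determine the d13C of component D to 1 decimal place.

Isotope mass balance: δ_bulk = Σ fᵢ·δᵢ.
-32.9 = 0.306×(-5.6) + 0.276×(-50.9) + 0.093×(-22.7) + 0.325×δ_D
0.325·δ_D = -32.9 − (-17.873) = -15.027
δ_D = -15.027 / 0.325 = -46.24‰

-46.2‰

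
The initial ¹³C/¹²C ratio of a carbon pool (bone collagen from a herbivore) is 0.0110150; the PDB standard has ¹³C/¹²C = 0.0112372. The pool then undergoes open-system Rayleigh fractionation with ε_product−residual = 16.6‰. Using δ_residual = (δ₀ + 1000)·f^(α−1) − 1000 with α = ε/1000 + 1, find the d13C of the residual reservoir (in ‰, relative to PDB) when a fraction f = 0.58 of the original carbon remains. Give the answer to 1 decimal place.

-28.6‰

δ₀ = (0.0110150/0.0112372 − 1)×1000 = (0.980226 − 1)×1000 = -19.774‰
α − 1 = ε/1000 = 0.0166
f^(α−1) = 0.58^(0.0166) = 0.990998
δ_res = (-19.774 + 1000) × 0.990998 − 1000 = 971.403 − 1000 = -28.60‰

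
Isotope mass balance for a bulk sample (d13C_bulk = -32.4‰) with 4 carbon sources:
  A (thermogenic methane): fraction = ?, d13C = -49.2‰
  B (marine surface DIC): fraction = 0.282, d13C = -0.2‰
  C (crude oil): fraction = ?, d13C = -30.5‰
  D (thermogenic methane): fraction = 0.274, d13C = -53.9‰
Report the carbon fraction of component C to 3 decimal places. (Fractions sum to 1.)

0.228

Let f_C and f_A be the unknown fractions; fractions sum to 1 so f_C + f_A = 0.444.
Mass balance: Σ fᵢ·δᵢ = δ_bulk ⇒ f_C·(-30.5) + f_A·(-49.2) = -32.4 − (-14.825) = -17.575
Substitute f_A = 0.444 − f_C:
f_C·(-30.5 − -49.2) = -17.575 − 0.444×(-49.2) = 4.270
f_C = 4.270 / 18.7 = 0.2283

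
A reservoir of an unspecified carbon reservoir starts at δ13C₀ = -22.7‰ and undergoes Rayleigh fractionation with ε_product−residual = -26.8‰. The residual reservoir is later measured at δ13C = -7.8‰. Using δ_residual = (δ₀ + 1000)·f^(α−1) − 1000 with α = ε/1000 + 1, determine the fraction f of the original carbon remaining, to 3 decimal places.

α − 1 = ε/1000 = -0.0268
(δ_res + 1000)/(δ₀ + 1000) = (-7.8 + 1000)/(-22.7 + 1000) = 992.2/977.3 = 1.015246
f = 1.015246^(1/-0.0268) = exp(ln(1.015246)/-0.0268) = exp(0.01513/-0.0268)
f = exp(-0.5646) = 0.5686

0.569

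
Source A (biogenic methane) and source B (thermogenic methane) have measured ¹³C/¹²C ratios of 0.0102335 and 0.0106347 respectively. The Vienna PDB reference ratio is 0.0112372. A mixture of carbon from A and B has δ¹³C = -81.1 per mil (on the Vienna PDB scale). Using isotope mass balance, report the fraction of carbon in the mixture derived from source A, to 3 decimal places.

δ_A = (0.0102335/0.0112372 − 1)×1000 = (0.910681 − 1)×1000 = -89.319 per mil
δ_B = (0.0106347/0.0112372 − 1)×1000 = (0.946383 − 1)×1000 = -53.617 per mil
f_A = (δ_mix − δ_B)/(δ_A − δ_B) = (-81.1 − (-53.617))/(-89.319 − (-53.617))
f_A = -27.483 / -35.703 = 0.7698

0.770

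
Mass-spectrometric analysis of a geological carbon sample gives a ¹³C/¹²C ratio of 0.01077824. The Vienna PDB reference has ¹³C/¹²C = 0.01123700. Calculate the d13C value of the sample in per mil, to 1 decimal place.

-40.8 per mil

d13C = (R_sample / R_standard − 1) × 1000
R_sample / R_standard = 0.01077824 / 0.01123700 = 0.959174
d13C = (0.959174 − 1) × 1000 = -40.83 per mil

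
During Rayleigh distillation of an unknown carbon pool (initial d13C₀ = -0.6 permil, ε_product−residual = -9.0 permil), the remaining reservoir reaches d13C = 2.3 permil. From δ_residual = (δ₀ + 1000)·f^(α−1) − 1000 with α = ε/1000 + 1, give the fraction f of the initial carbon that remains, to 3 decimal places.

α − 1 = ε/1000 = -0.0090
(δ_res + 1000)/(δ₀ + 1000) = (2.3 + 1000)/(-0.6 + 1000) = 1002.3/999.4 = 1.002902
f = 1.002902^(1/-0.0090) = exp(ln(1.002902)/-0.0090) = exp(0.00290/-0.0090)
f = exp(-0.3219) = 0.7247

0.725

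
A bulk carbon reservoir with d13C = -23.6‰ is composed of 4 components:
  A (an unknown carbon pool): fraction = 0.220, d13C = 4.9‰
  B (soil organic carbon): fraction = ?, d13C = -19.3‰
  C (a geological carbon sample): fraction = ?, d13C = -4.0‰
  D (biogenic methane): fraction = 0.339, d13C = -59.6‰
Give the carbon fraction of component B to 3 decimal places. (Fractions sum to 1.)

0.177

Let f_B and f_C be the unknown fractions; fractions sum to 1 so f_B + f_C = 0.441.
Mass balance: Σ fᵢ·δᵢ = δ_bulk ⇒ f_B·(-19.3) + f_C·(-4.0) = -23.6 − (-19.126) = -4.474
Substitute f_C = 0.441 − f_B:
f_B·(-19.3 − -4.0) = -4.474 − 0.441×(-4.0) = -2.710
f_B = -2.710 / -15.3 = 0.1771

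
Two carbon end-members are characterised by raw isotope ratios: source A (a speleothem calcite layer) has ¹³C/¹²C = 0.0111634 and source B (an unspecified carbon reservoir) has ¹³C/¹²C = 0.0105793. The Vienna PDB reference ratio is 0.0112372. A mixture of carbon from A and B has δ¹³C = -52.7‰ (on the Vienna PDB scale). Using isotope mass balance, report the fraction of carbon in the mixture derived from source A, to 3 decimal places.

δ_A = (0.0111634/0.0112372 − 1)×1000 = (0.993433 − 1)×1000 = -6.567‰
δ_B = (0.0105793/0.0112372 − 1)×1000 = (0.941453 − 1)×1000 = -58.547‰
f_A = (δ_mix − δ_B)/(δ_A − δ_B) = (-52.7 − (-58.547))/(-6.567 − (-58.547))
f_A = 5.847 / 51.979 = 0.1125

0.112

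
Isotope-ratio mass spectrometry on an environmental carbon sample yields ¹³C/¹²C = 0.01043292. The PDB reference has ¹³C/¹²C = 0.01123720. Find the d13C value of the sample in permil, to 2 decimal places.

-71.57 permil

d13C = (R_sample / R_standard − 1) × 1000
R_sample / R_standard = 0.01043292 / 0.01123720 = 0.928427
d13C = (0.928427 − 1) × 1000 = -71.573 permil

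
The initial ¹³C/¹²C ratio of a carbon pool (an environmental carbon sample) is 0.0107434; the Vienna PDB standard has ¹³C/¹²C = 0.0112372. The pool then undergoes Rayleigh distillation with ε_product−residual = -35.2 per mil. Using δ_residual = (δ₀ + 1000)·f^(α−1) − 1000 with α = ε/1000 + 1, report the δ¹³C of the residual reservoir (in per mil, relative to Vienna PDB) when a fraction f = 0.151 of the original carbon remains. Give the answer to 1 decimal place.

δ₀ = (0.0107434/0.0112372 − 1)×1000 = (0.956057 − 1)×1000 = -43.943 per mil
α − 1 = ε/1000 = -0.0352
f^(α−1) = 0.151^(-0.0352) = 1.068809
δ_res = (-43.943 + 1000) × 1.068809 − 1000 = 1021.842 − 1000 = 21.84 per mil

21.8 per mil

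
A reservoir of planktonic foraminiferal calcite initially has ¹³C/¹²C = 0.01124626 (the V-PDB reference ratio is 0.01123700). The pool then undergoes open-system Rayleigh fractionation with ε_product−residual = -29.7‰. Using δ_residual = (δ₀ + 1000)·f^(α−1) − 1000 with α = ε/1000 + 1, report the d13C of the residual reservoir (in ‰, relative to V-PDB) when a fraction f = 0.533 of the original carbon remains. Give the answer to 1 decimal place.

δ₀ = (0.01124626/0.01123700 − 1)×1000 = (1.000824 − 1)×1000 = 0.824‰
α − 1 = ε/1000 = -0.0297
f^(α−1) = 0.533^(-0.0297) = 1.018864
δ_res = (0.824 + 1000) × 1.018864 − 1000 = 1019.704 − 1000 = 19.70‰

19.7‰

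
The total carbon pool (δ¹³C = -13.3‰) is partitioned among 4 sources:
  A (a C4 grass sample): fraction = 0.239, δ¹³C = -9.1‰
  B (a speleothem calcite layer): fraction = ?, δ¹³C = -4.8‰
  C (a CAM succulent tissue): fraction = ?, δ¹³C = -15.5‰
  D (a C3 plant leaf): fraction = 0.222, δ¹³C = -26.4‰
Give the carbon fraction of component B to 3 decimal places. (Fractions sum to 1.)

Let f_B and f_C be the unknown fractions; fractions sum to 1 so f_B + f_C = 0.539.
Mass balance: Σ fᵢ·δᵢ = δ_bulk ⇒ f_B·(-4.8) + f_C·(-15.5) = -13.3 − (-8.036) = -5.264
Substitute f_C = 0.539 − f_B:
f_B·(-4.8 − -15.5) = -5.264 − 0.539×(-15.5) = 3.090
f_B = 3.090 / 10.7 = 0.2888

0.289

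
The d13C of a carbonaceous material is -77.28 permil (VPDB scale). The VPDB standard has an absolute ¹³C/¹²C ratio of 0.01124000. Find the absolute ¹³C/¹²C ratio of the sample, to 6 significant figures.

0.0103714

R_sample = R_standard × (d13C/1000 + 1)
R_sample = 0.01124000 × (-77.28/1000 + 1) = 0.01124000 × 0.922720
R_sample = 0.0103714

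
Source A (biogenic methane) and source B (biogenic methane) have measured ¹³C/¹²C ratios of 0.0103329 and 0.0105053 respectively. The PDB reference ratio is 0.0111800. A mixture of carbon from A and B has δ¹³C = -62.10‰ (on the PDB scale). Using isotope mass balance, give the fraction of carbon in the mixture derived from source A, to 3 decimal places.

δ_A = (0.0103329/0.0111800 − 1)×1000 = (0.924231 − 1)×1000 = -75.769‰
δ_B = (0.0105053/0.0111800 − 1)×1000 = (0.939651 − 1)×1000 = -60.349‰
f_A = (δ_mix − δ_B)/(δ_A − δ_B) = (-62.10 − (-60.349))/(-75.769 − (-60.349))
f_A = -1.751 / -15.420 = 0.1136

0.114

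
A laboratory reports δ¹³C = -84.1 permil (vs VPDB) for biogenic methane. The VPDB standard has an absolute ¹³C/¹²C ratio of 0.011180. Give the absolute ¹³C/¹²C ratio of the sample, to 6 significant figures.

0.0102398

R_sample = R_standard × (δ¹³C/1000 + 1)
R_sample = 0.011180 × (-84.1/1000 + 1) = 0.011180 × 0.915900
R_sample = 0.0102398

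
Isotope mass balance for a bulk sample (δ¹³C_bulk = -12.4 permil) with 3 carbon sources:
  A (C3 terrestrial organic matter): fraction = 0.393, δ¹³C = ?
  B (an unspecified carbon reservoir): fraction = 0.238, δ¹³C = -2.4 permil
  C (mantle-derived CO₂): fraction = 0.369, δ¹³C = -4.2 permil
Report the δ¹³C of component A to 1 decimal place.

Isotope mass balance: δ_bulk = Σ fᵢ·δᵢ.
-12.4 = 0.393×δ_A + 0.238×(-2.4) + 0.369×(-4.2)
0.393·δ_A = -12.4 − (-2.121) = -10.279
δ_A = -10.279 / 0.393 = -26.16 permil

-26.2 permil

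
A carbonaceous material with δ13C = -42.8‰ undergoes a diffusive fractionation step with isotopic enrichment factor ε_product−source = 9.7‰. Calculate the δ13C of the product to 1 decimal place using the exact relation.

-33.5‰

Exactly, δ_product = (δ_source + 1000)·(ε/1000 + 1) − 1000.
δ_product = (-42.8 + 1000) × (9.7/1000 + 1) − 1000
δ_product = -33.52‰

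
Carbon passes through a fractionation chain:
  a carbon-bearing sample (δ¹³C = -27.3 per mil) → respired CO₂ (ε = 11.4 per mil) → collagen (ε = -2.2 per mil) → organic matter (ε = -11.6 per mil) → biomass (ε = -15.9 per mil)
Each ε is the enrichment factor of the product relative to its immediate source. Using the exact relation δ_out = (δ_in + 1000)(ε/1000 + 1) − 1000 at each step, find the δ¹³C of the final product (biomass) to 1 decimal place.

-45.2 per mil

step 1: δ = (-27.30 + 1000)·(11.4/1000 + 1) − 1000 = -16.21 per mil
step 2: δ = (-16.21 + 1000)·(-2.2/1000 + 1) − 1000 = -18.38 per mil
step 3: δ = (-18.38 + 1000)·(-11.6/1000 + 1) − 1000 = -29.76 per mil
step 4: δ = (-29.76 + 1000)·(-15.9/1000 + 1) − 1000 = -45.19 per mil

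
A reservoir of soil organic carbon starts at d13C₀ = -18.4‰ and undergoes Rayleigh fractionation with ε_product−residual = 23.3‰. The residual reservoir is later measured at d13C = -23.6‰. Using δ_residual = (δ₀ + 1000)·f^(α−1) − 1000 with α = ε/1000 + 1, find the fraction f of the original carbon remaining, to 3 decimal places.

0.796

α − 1 = ε/1000 = 0.0233
(δ_res + 1000)/(δ₀ + 1000) = (-23.6 + 1000)/(-18.4 + 1000) = 976.4/981.6 = 0.994703
f = 0.994703^(1/0.0233) = exp(ln(0.994703)/0.0233) = exp(-0.00531/0.0233)
f = exp(-0.2280) = 0.7962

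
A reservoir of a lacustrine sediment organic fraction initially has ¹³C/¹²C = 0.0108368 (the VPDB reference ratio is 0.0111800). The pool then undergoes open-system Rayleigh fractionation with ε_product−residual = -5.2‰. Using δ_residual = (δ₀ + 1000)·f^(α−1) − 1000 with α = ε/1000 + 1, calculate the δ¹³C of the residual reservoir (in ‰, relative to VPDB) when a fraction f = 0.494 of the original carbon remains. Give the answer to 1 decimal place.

δ₀ = (0.0108368/0.0111800 − 1)×1000 = (0.969302 − 1)×1000 = -30.698‰
α − 1 = ε/1000 = -0.0052
f^(α−1) = 0.494^(-0.0052) = 1.003674
δ_res = (-30.698 + 1000) × 1.003674 − 1000 = 972.863 − 1000 = -27.14‰

-27.1‰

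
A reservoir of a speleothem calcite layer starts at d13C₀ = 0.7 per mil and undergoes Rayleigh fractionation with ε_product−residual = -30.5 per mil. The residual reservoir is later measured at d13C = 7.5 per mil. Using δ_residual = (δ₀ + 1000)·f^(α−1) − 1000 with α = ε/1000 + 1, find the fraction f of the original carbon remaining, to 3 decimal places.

0.801

α − 1 = ε/1000 = -0.0305
(δ_res + 1000)/(δ₀ + 1000) = (7.5 + 1000)/(0.7 + 1000) = 1007.5/1000.7 = 1.006795
f = 1.006795^(1/-0.0305) = exp(ln(1.006795)/-0.0305) = exp(0.00677/-0.0305)
f = exp(-0.2220) = 0.8009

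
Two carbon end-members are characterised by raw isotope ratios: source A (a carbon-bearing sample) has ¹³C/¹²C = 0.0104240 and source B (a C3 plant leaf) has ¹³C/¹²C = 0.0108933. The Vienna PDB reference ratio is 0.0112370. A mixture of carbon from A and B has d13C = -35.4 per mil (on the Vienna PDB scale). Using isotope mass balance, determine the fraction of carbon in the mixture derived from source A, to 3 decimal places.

δ_A = (0.0104240/0.0112370 − 1)×1000 = (0.927650 − 1)×1000 = -72.350 per mil
δ_B = (0.0108933/0.0112370 − 1)×1000 = (0.969414 − 1)×1000 = -30.586 per mil
f_A = (δ_mix − δ_B)/(δ_A − δ_B) = (-35.4 − (-30.586))/(-72.350 − (-30.586))
f_A = -4.814 / -41.764 = 0.1153

0.115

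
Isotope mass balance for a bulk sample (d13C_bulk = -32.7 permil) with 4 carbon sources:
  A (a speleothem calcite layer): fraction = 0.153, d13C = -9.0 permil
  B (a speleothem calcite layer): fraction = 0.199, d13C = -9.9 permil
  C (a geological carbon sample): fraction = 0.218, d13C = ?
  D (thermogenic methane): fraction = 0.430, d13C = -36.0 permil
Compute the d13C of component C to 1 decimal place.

-63.6 permil

Isotope mass balance: δ_bulk = Σ fᵢ·δᵢ.
-32.7 = 0.153×(-9.0) + 0.199×(-9.9) + 0.218×δ_C + 0.430×(-36.0)
0.218·δ_C = -32.7 − (-18.827) = -13.873
δ_C = -13.873 / 0.218 = -63.64 permil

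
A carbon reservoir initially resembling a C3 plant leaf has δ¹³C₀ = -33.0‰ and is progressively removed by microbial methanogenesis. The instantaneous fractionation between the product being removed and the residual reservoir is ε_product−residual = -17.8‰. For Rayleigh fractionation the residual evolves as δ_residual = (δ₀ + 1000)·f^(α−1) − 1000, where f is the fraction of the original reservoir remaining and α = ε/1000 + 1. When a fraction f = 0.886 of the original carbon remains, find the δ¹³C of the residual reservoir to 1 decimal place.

-30.9‰

Rayleigh residual: δ_res = (δ₀ + 1000)·f^(α−1) − 1000
α = ε/1000 + 1 = 0.98220, so α − 1 = -0.01780
f^(α−1) = 0.886^(-0.01780) = 1.002157
δ_res = (-33.0 + 1000) × 1.002157 − 1000 = 969.086 − 1000 = -30.91‰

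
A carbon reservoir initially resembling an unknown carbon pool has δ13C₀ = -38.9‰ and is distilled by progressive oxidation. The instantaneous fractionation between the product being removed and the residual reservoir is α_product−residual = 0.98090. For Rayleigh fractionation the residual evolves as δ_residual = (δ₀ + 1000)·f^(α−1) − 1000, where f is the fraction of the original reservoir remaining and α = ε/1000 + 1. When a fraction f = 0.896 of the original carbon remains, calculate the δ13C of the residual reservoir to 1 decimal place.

-36.9‰

Rayleigh residual: δ_res = (δ₀ + 1000)·f^(α−1) − 1000
α − 1 = -0.01910
f^(α−1) = 0.896^(-0.01910) = 1.002100
δ_res = (-38.9 + 1000) × 1.002100 − 1000 = 963.118 − 1000 = -36.88‰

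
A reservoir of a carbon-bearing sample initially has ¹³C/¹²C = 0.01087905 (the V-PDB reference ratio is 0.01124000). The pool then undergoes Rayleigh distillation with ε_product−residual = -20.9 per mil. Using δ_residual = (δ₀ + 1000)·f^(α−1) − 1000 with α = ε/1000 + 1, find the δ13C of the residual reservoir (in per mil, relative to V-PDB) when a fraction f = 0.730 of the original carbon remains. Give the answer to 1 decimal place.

-25.7 per mil

δ₀ = (0.01087905/0.01124000 − 1)×1000 = (0.967887 − 1)×1000 = -32.113 per mil
α − 1 = ε/1000 = -0.0209
f^(α−1) = 0.730^(-0.0209) = 1.006599
δ_res = (-32.113 + 1000) × 1.006599 − 1000 = 974.274 − 1000 = -25.73 per mil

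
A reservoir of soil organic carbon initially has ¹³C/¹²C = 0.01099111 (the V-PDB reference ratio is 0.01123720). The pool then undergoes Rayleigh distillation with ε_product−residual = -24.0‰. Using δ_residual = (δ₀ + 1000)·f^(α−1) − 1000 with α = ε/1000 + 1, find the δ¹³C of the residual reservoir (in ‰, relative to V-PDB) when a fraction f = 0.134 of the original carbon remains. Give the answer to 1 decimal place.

δ₀ = (0.01099111/0.01123720 − 1)×1000 = (0.978100 − 1)×1000 = -21.900‰
α − 1 = ε/1000 = -0.0240
f^(α−1) = 0.134^(-0.0240) = 1.049420
δ_res = (-21.900 + 1000) × 1.049420 − 1000 = 1026.438 − 1000 = 26.44‰

26.4‰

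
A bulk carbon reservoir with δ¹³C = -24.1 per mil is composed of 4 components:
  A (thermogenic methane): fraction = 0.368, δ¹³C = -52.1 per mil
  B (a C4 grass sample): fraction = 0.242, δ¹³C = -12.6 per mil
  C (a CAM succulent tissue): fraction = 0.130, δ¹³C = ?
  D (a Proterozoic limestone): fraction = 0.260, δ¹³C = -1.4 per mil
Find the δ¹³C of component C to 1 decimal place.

-11.6 per mil

Isotope mass balance: δ_bulk = Σ fᵢ·δᵢ.
-24.1 = 0.368×(-52.1) + 0.242×(-12.6) + 0.130×δ_C + 0.260×(-1.4)
0.130·δ_C = -24.1 − (-22.586) = -1.514
δ_C = -1.514 / 0.130 = -11.65 per mil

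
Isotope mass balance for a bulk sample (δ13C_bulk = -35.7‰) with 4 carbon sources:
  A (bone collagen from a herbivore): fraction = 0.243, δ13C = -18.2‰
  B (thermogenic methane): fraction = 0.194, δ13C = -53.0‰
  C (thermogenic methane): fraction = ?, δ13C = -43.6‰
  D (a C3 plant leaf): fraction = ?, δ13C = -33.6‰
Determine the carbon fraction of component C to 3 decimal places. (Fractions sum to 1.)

Let f_C and f_D be the unknown fractions; fractions sum to 1 so f_C + f_D = 0.563.
Mass balance: Σ fᵢ·δᵢ = δ_bulk ⇒ f_C·(-43.6) + f_D·(-33.6) = -35.7 − (-14.705) = -20.995
Substitute f_D = 0.563 − f_C:
f_C·(-43.6 − -33.6) = -20.995 − 0.563×(-33.6) = -2.079
f_C = -2.079 / -10.0 = 0.2079

0.208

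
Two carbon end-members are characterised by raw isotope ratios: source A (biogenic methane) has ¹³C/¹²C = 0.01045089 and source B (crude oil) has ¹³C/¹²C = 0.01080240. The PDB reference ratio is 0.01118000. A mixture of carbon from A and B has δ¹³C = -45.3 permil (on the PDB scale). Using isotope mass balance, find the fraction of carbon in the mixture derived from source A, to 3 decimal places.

δ_A = (0.01045089/0.01118000 − 1)×1000 = (0.934784 − 1)×1000 = -65.216 permil
δ_B = (0.01080240/0.01118000 − 1)×1000 = (0.966225 − 1)×1000 = -33.775 permil
f_A = (δ_mix − δ_B)/(δ_A − δ_B) = (-45.3 − (-33.775))/(-65.216 − (-33.775))
f_A = -11.525 / -31.441 = 0.3666

0.367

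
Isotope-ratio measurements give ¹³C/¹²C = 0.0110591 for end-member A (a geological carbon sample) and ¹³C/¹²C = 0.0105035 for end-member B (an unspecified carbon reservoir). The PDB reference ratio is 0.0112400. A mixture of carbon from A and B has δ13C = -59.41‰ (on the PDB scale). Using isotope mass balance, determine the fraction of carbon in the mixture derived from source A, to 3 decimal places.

0.124

δ_A = (0.0110591/0.0112400 − 1)×1000 = (0.983906 − 1)×1000 = -16.094‰
δ_B = (0.0105035/0.0112400 − 1)×1000 = (0.934475 − 1)×1000 = -65.525‰
f_A = (δ_mix − δ_B)/(δ_A − δ_B) = (-59.41 − (-65.525))/(-16.094 − (-65.525))
f_A = 6.115 / 49.431 = 0.1237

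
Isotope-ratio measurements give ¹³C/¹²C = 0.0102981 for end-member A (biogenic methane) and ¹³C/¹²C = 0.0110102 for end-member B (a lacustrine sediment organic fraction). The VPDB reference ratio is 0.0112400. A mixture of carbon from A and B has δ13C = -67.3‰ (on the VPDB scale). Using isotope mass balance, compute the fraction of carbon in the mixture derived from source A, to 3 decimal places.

δ_A = (0.0102981/0.0112400 − 1)×1000 = (0.916201 − 1)×1000 = -83.799‰
δ_B = (0.0110102/0.0112400 − 1)×1000 = (0.979555 − 1)×1000 = -20.445‰
f_A = (δ_mix − δ_B)/(δ_A − δ_B) = (-67.3 − (-20.445))/(-83.799 − (-20.445))
f_A = -46.855 / -63.354 = 0.7396

0.740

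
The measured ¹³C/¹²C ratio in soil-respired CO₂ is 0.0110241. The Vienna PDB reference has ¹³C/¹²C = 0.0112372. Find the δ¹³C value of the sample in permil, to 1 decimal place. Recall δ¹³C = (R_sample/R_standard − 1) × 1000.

-19.0 permil

δ¹³C = (R_sample / R_standard − 1) × 1000
R_sample / R_standard = 0.0110241 / 0.0112372 = 0.981036
δ¹³C = (0.981036 − 1) × 1000 = -18.96 permil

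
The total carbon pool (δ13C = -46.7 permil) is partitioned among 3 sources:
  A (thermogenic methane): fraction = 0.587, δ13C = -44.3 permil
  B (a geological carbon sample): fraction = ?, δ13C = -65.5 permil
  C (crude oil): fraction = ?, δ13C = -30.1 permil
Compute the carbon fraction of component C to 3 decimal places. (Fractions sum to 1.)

0.180

Let f_C and f_B be the unknown fractions; fractions sum to 1 so f_C + f_B = 0.413.
Mass balance: Σ fᵢ·δᵢ = δ_bulk ⇒ f_C·(-30.1) + f_B·(-65.5) = -46.7 − (-26.004) = -20.696
Substitute f_B = 0.413 − f_C:
f_C·(-30.1 − -65.5) = -20.696 − 0.413×(-65.5) = 6.356
f_C = 6.356 / 35.4 = 0.1795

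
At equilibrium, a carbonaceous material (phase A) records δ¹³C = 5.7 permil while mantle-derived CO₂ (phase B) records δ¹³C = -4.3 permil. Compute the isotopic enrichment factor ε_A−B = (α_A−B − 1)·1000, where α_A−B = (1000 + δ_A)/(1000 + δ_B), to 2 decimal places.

10.04 permil

α_A−B = (1000 + 5.7) / (1000 + -4.3) = 1005.7 / 995.7 = 1.010043
ε_A−B = (1.010043 − 1) × 1000 = 10.043 permil
(The approximation ε ≈ δ_A − δ_B would give 10.0 permil.)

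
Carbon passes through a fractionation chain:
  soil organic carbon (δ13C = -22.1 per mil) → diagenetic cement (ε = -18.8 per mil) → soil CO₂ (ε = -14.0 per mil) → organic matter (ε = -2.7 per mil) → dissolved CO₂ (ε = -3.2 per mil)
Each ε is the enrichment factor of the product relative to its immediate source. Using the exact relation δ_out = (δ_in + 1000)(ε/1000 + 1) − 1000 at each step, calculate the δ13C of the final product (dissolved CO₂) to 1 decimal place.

-59.5 per mil

step 1: δ = (-22.10 + 1000)·(-18.8/1000 + 1) − 1000 = -40.48 per mil
step 2: δ = (-40.48 + 1000)·(-14.0/1000 + 1) − 1000 = -53.92 per mil
step 3: δ = (-53.92 + 1000)·(-2.7/1000 + 1) − 1000 = -56.47 per mil
step 4: δ = (-56.47 + 1000)·(-3.2/1000 + 1) − 1000 = -59.49 per mil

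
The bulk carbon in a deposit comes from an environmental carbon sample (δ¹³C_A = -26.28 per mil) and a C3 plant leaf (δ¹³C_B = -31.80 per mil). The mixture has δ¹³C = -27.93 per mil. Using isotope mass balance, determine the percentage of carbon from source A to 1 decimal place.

70.1%

δ_mix = f_A·δ_A + (1 − f_A)·δ_B  ⇒  f_A = (δ_mix − δ_B)/(δ_A − δ_B)
f_A = (-27.93 − (-31.80)) / (-26.28 − (-31.80))
f_A = 3.87 / 5.52 = 0.7011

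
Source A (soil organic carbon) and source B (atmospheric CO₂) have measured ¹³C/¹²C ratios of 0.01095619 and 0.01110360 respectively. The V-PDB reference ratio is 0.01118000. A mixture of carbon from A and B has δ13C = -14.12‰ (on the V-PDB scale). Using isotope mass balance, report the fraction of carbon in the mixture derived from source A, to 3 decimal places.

δ_A = (0.01095619/0.01118000 − 1)×1000 = (0.979981 − 1)×1000 = -20.019‰
δ_B = (0.01110360/0.01118000 − 1)×1000 = (0.993166 − 1)×1000 = -6.834‰
f_A = (δ_mix − δ_B)/(δ_A − δ_B) = (-14.12 − (-6.834))/(-20.019 − (-6.834))
f_A = -7.286 / -13.185 = 0.5526

0.553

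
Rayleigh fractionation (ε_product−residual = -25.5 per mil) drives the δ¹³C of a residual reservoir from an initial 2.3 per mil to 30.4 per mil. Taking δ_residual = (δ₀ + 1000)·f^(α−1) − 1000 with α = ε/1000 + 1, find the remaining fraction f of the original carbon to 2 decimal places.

0.34

α − 1 = ε/1000 = -0.0255
(δ_res + 1000)/(δ₀ + 1000) = (30.4 + 1000)/(2.3 + 1000) = 1030.4/1002.3 = 1.028036
f = 1.028036^(1/-0.0255) = exp(ln(1.028036)/-0.0255) = exp(0.02765/-0.0255)
f = exp(-1.0843) = 0.3381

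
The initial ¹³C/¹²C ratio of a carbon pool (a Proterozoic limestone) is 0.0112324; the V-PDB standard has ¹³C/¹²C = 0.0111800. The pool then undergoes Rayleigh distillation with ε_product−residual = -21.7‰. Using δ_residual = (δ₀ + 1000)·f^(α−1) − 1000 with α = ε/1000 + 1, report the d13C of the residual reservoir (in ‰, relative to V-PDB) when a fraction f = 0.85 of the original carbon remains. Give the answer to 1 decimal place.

8.2‰

δ₀ = (0.0112324/0.0111800 − 1)×1000 = (1.004687 − 1)×1000 = 4.687‰
α − 1 = ε/1000 = -0.0217
f^(α−1) = 0.85^(-0.0217) = 1.003533
δ_res = (4.687 + 1000) × 1.003533 − 1000 = 1008.236 − 1000 = 8.24‰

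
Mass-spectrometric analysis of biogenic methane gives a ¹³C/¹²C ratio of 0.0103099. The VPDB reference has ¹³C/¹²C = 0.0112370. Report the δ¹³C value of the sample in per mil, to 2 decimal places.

-82.50 per mil

δ¹³C = (R_sample / R_standard − 1) × 1000
R_sample / R_standard = 0.0103099 / 0.0112370 = 0.917496
δ¹³C = (0.917496 − 1) × 1000 = -82.504 per mil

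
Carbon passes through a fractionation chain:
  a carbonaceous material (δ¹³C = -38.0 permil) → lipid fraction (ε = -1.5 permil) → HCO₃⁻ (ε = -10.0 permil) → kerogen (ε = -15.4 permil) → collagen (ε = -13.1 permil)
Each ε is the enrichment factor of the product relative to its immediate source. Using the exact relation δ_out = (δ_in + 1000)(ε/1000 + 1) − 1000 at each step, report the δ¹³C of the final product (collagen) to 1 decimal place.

-76.0 permil

step 1: δ = (-38.00 + 1000)·(-1.5/1000 + 1) − 1000 = -39.44 permil
step 2: δ = (-39.44 + 1000)·(-10.0/1000 + 1) − 1000 = -49.05 permil
step 3: δ = (-49.05 + 1000)·(-15.4/1000 + 1) − 1000 = -63.69 permil
step 4: δ = (-63.69 + 1000)·(-13.1/1000 + 1) − 1000 = -75.96 permil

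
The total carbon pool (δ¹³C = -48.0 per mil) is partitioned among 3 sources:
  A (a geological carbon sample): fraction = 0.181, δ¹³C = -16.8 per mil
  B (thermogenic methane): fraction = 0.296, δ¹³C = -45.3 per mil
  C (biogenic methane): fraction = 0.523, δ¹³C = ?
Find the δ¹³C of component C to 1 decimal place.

Isotope mass balance: δ_bulk = Σ fᵢ·δᵢ.
-48.0 = 0.181×(-16.8) + 0.296×(-45.3) + 0.523×δ_C
0.523·δ_C = -48.0 − (-16.450) = -31.550
δ_C = -31.550 / 0.523 = -60.33 per mil

-60.3 per mil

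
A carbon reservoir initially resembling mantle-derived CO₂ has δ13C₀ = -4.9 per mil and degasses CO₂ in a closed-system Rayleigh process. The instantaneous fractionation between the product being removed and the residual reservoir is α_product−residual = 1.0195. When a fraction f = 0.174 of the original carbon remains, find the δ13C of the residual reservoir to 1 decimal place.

Rayleigh residual: δ_res = (δ₀ + 1000)·f^(α−1) − 1000
α − 1 = 0.01950
f^(α−1) = 0.174^(0.01950) = 0.966475
δ_res = (-4.9 + 1000) × 0.966475 − 1000 = 961.739 − 1000 = -38.26 per mil

-38.3 per mil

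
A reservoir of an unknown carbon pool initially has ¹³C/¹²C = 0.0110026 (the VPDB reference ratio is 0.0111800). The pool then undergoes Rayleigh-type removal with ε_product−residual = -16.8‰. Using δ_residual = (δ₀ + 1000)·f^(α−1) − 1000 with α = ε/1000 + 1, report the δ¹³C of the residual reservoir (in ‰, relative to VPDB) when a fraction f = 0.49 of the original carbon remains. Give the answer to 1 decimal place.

-4.0‰

δ₀ = (0.0110026/0.0111800 − 1)×1000 = (0.984132 − 1)×1000 = -15.868‰
α − 1 = ε/1000 = -0.0168
f^(α−1) = 0.49^(-0.0168) = 1.012056
δ_res = (-15.868 + 1000) × 1.012056 − 1000 = 995.997 − 1000 = -4.00‰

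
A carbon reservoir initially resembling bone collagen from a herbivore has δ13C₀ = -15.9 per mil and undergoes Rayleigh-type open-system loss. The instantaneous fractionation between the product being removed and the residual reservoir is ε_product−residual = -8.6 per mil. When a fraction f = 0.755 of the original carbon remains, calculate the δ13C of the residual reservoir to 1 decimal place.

Rayleigh residual: δ_res = (δ₀ + 1000)·f^(α−1) − 1000
α = ε/1000 + 1 = 0.99140, so α − 1 = -0.00860
f^(α−1) = 0.755^(-0.00860) = 1.002420
δ_res = (-15.9 + 1000) × 1.002420 − 1000 = 986.481 − 1000 = -13.52 per mil

-13.5 per mil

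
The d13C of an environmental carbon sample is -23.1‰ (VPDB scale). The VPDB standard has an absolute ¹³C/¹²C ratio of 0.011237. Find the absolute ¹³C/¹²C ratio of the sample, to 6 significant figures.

0.0109774

R_sample = R_standard × (d13C/1000 + 1)
R_sample = 0.011237 × (-23.1/1000 + 1) = 0.011237 × 0.976900
R_sample = 0.0109774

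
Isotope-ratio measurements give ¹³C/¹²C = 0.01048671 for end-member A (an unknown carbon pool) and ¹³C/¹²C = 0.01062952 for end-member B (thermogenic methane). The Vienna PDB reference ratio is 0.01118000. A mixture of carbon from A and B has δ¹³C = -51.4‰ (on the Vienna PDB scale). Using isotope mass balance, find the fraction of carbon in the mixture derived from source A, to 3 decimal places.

δ_A = (0.01048671/0.01118000 − 1)×1000 = (0.937988 − 1)×1000 = -62.012‰
δ_B = (0.01062952/0.01118000 − 1)×1000 = (0.950762 − 1)×1000 = -49.238‰
f_A = (δ_mix − δ_B)/(δ_A − δ_B) = (-51.4 − (-49.238))/(-62.012 − (-49.238))
f_A = -2.162 / -12.774 = 0.1693

0.169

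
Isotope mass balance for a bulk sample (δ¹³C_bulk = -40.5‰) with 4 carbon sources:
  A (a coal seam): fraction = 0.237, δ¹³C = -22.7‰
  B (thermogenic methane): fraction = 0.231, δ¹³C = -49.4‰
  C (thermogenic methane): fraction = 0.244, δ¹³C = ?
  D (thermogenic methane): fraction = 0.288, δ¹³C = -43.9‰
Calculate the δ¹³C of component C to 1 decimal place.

-45.4‰

Isotope mass balance: δ_bulk = Σ fᵢ·δᵢ.
-40.5 = 0.237×(-22.7) + 0.231×(-49.4) + 0.244×δ_C + 0.288×(-43.9)
0.244·δ_C = -40.5 − (-29.434) = -11.066
δ_C = -11.066 / 0.244 = -45.35‰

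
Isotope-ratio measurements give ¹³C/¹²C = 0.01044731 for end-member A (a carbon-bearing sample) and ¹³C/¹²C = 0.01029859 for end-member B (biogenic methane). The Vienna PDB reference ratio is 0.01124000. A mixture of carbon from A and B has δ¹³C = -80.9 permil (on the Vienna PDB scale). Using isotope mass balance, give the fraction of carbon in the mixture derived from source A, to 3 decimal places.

δ_A = (0.01044731/0.01124000 − 1)×1000 = (0.929476 − 1)×1000 = -70.524 permil
δ_B = (0.01029859/0.01124000 − 1)×1000 = (0.916245 − 1)×1000 = -83.755 permil
f_A = (δ_mix − δ_B)/(δ_A − δ_B) = (-80.9 − (-83.755))/(-70.524 − (-83.755))
f_A = 2.855 / 13.231 = 0.2158

0.216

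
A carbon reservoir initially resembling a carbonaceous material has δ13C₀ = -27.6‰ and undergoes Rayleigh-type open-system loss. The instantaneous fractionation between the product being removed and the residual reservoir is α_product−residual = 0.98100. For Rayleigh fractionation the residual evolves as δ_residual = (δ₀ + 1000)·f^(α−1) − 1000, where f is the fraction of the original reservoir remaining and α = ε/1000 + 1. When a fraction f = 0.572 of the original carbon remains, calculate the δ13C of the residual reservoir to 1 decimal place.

-17.2‰

Rayleigh residual: δ_res = (δ₀ + 1000)·f^(α−1) − 1000
α − 1 = -0.01900
f^(α−1) = 0.572^(-0.01900) = 1.010670
δ_res = (-27.6 + 1000) × 1.010670 − 1000 = 982.776 − 1000 = -17.22‰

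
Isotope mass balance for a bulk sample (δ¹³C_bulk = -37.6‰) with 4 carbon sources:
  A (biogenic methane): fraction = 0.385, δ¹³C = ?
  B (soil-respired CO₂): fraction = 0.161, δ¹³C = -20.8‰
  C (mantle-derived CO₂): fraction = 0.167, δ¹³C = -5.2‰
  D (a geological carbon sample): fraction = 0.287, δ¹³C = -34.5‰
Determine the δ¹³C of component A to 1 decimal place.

Isotope mass balance: δ_bulk = Σ fᵢ·δᵢ.
-37.6 = 0.385×δ_A + 0.161×(-20.8) + 0.167×(-5.2) + 0.287×(-34.5)
0.385·δ_A = -37.6 − (-14.119) = -23.481
δ_A = -23.481 / 0.385 = -60.99‰

-61.0‰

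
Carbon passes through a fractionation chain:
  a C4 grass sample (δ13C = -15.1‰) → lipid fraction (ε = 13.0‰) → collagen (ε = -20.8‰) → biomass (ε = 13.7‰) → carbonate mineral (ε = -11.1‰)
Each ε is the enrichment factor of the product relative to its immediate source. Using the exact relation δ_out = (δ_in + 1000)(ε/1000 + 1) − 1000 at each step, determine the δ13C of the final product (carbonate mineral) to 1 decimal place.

step 1: δ = (-15.10 + 1000)·(13.0/1000 + 1) − 1000 = -2.30‰
step 2: δ = (-2.30 + 1000)·(-20.8/1000 + 1) − 1000 = -23.05‰
step 3: δ = (-23.05 + 1000)·(13.7/1000 + 1) − 1000 = -9.66‰
step 4: δ = (-9.66 + 1000)·(-11.1/1000 + 1) − 1000 = -20.66‰

-20.7‰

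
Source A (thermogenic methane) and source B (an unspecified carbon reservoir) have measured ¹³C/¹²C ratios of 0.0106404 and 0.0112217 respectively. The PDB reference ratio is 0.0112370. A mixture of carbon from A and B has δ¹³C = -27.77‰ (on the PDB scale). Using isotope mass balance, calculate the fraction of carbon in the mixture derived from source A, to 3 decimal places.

δ_A = (0.0106404/0.0112370 − 1)×1000 = (0.946908 − 1)×1000 = -53.092‰
δ_B = (0.0112217/0.0112370 − 1)×1000 = (0.998638 − 1)×1000 = -1.362‰
f_A = (δ_mix − δ_B)/(δ_A − δ_B) = (-27.77 − (-1.362))/(-53.092 − (-1.362))
f_A = -26.408 / -51.731 = 0.5105

0.510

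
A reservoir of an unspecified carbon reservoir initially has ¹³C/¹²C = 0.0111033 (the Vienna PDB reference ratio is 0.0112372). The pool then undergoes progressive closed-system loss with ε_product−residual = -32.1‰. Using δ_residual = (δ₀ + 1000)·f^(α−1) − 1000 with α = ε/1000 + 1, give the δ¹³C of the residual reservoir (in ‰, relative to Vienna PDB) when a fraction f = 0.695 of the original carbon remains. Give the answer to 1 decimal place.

-0.3‰

δ₀ = (0.0111033/0.0112372 − 1)×1000 = (0.988084 − 1)×1000 = -11.916‰
α − 1 = ε/1000 = -0.0321
f^(α−1) = 0.695^(-0.0321) = 1.011748
δ_res = (-11.916 + 1000) × 1.011748 − 1000 = 999.692 − 1000 = -0.31‰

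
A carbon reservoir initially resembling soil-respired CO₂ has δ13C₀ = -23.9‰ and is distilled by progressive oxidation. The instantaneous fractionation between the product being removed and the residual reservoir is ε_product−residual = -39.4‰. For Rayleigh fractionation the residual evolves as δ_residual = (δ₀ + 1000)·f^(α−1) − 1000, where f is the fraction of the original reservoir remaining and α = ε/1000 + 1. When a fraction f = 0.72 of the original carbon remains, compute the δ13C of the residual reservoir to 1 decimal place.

Rayleigh residual: δ_res = (δ₀ + 1000)·f^(α−1) − 1000
α = ε/1000 + 1 = 0.96060, so α − 1 = -0.03940
f^(α−1) = 0.72^(-0.03940) = 1.013027
δ_res = (-23.9 + 1000) × 1.013027 − 1000 = 988.816 − 1000 = -11.18‰

-11.2‰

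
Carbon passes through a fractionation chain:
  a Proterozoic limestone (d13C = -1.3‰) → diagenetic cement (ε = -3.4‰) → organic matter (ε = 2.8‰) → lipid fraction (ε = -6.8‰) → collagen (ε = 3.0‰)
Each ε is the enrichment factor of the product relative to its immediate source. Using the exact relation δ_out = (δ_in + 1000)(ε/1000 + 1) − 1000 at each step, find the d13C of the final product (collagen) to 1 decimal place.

-5.7‰

step 1: δ = (-1.30 + 1000)·(-3.4/1000 + 1) − 1000 = -4.70‰
step 2: δ = (-4.70 + 1000)·(2.8/1000 + 1) − 1000 = -1.91‰
step 3: δ = (-1.91 + 1000)·(-6.8/1000 + 1) − 1000 = -8.70‰
step 4: δ = (-8.70 + 1000)·(3.0/1000 + 1) − 1000 = -5.72‰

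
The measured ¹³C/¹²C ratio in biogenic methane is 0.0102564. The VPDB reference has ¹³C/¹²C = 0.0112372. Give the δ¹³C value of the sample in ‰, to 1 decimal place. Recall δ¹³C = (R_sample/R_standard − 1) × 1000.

-87.3‰

δ¹³C = (R_sample / R_standard − 1) × 1000
R_sample / R_standard = 0.0102564 / 0.0112372 = 0.912718
δ¹³C = (0.912718 − 1) × 1000 = -87.28‰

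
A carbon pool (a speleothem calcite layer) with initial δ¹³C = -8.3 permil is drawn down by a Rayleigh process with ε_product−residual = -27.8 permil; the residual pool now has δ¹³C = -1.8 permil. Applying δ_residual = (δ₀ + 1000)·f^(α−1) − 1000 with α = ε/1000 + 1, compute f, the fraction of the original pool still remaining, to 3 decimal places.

0.791

α − 1 = ε/1000 = -0.0278
(δ_res + 1000)/(δ₀ + 1000) = (-1.8 + 1000)/(-8.3 + 1000) = 998.2/991.7 = 1.006554
f = 1.006554^(1/-0.0278) = exp(ln(1.006554)/-0.0278) = exp(0.00653/-0.0278)
f = exp(-0.2350) = 0.7906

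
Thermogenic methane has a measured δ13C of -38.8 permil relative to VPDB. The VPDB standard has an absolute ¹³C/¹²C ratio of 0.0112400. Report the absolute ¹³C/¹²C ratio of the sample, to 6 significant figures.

0.0108039

R_sample = R_standard × (δ13C/1000 + 1)
R_sample = 0.0112400 × (-38.8/1000 + 1) = 0.0112400 × 0.961200
R_sample = 0.0108039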